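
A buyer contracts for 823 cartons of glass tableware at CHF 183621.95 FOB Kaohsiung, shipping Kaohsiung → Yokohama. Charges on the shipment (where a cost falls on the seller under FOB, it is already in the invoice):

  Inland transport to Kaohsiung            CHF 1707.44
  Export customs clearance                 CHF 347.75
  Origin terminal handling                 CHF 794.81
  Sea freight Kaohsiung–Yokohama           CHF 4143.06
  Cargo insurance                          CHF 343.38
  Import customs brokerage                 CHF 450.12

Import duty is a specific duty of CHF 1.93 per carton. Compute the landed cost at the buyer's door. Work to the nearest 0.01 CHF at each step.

Total landed cost: CHF 190146.90

FOB: the seller bears costs until goods are on board at the origin port; the buyer bears freight, insurance and all costs thereafter.
Already in the invoice (seller's account under FOB): inland to port, export clearance, origin terminal — exclude.
CIF value = FOB price + freight + insurance = 183621.95 + 4143.06 + 343.38 = 188108.39
Import duty = 823 × 1.93 = 1588.39
Buyer bears: freight 4143.06 + insurance 343.38 + brokerage 450.12 + duty 1588.39 = 6524.95
Landed cost = invoice 183621.95 + 6524.95 = 190146.90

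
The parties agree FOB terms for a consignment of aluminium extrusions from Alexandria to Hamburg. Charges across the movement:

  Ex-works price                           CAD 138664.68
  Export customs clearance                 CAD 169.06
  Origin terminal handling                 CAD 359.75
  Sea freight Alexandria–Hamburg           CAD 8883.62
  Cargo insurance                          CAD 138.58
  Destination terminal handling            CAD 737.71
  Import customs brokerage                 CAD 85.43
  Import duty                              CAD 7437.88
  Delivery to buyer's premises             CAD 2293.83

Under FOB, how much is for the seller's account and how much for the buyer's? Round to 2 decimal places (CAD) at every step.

Seller: CAD 139193.49; buyer: CAD 19577.05

FOB: the seller bears costs until goods are on board at the origin port; the buyer bears freight, insurance and all costs thereafter.
Seller's account: goods 138664.68 + export clearance 169.06 + origin terminal 359.75 = 139193.49
Buyer's account: freight 8883.62 + insurance 138.58 + destination terminal 737.71 + brokerage 85.43 + duty 7437.88 + delivery 2293.83 = 19577.05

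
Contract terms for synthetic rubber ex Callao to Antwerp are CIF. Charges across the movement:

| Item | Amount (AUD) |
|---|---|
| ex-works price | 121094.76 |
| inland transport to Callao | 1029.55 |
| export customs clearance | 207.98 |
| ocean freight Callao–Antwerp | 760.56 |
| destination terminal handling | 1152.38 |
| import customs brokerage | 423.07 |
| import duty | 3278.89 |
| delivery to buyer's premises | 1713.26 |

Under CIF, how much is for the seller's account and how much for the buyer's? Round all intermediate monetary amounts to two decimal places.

Seller: AUD 123092.85; buyer: AUD 6567.60

CIF: the seller pays costs through ocean freight and marine insurance to the destination port.
Seller's account: goods 121094.76 + inland to port 1029.55 + export clearance 207.98 + freight 760.56 = 123092.85
Buyer's account: destination terminal 1152.38 + brokerage 423.07 + duty 3278.89 + delivery 1713.26 = 6567.60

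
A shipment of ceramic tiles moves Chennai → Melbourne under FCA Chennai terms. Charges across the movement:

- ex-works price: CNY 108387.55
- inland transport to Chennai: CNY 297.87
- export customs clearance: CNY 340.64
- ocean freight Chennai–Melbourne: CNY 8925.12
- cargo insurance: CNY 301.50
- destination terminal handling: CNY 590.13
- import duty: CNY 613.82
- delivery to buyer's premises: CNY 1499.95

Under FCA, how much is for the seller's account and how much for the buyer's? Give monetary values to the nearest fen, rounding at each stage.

Seller: CNY 109026.06; buyer: CNY 11930.52

FCA: the seller delivers export-cleared goods to the carrier; the buyer bears costs from that point.
Seller's account: goods 108387.55 + inland to port 297.87 + export clearance 340.64 = 109026.06
Buyer's account: freight 8925.12 + insurance 301.50 + destination terminal 590.13 + duty 613.82 + delivery 1499.95 = 11930.52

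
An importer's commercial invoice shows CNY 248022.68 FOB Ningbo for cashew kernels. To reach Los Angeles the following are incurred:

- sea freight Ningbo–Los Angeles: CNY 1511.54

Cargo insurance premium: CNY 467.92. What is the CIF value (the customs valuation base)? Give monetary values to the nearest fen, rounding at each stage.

CIF value: CNY 250002.14

CIF = FOB price + freight + insurance
CIF = 248022.68 + 1511.54 + 467.92 = 250002.14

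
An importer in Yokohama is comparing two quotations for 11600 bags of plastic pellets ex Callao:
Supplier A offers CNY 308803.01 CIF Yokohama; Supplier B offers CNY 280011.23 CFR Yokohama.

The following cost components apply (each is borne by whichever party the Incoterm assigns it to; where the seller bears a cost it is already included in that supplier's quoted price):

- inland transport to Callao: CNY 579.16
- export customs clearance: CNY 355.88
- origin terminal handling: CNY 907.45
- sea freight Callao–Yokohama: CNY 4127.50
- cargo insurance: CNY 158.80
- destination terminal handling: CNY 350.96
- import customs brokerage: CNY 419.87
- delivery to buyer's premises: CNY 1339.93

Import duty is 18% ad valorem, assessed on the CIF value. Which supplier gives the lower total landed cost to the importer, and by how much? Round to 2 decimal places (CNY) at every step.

Supplier A (CIF):
The CIF price already equals the CIF value: 308803.01
Import duty = 308803.01 × 18% = 55584.54
Buyer bears (A): 350.96 + 419.87 + 1339.93 = 2110.76
Landed cost (A) = invoice 308803.01 + 2110.76 + duty 55584.54 = 366498.31
Supplier B (CFR):
CIF value = CFR price + insurance = 280011.23 + 158.80 = 280170.03
Import duty = 280170.03 × 18% = 50430.61
Buyer bears (B): 158.80 + 350.96 + 419.87 + 1339.93 = 2269.56
Landed cost (B) = invoice 280011.23 + 2269.56 + duty 50430.61 = 332711.40
Difference = |366498.31 − 332711.40| = 33786.91

Supplier B is cheaper by CNY 33786.91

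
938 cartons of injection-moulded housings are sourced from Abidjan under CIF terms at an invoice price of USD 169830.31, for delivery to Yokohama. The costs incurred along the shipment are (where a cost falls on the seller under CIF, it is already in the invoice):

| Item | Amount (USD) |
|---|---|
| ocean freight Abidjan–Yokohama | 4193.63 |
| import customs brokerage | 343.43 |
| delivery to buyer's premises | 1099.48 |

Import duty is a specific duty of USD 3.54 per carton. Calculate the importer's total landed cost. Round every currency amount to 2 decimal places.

Total landed cost: USD 174593.74

CIF: the seller pays costs through ocean freight and marine insurance to the destination port.
Already in the invoice (seller's account under CIF): freight — exclude.
The CIF price already equals the CIF value: 169830.31
Import duty = 938 × 3.54 = 3320.52
Buyer bears: brokerage 343.43 + delivery 1099.48 + duty 3320.52 = 4763.43
Landed cost = invoice 169830.31 + 4763.43 = 174593.74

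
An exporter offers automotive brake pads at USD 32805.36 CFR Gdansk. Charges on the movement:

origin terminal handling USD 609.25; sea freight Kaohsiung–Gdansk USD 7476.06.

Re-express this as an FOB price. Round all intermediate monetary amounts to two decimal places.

FOB price: USD 25329.30

Not relevant to the conversion: origin terminal — on the seller under both CFR and FOB; already in the CFR price and stays in the FOB price.
From CFR to FOB, the seller no longer bears: freight.
FOB price = 32805.36 − 7476.06 = 25329.30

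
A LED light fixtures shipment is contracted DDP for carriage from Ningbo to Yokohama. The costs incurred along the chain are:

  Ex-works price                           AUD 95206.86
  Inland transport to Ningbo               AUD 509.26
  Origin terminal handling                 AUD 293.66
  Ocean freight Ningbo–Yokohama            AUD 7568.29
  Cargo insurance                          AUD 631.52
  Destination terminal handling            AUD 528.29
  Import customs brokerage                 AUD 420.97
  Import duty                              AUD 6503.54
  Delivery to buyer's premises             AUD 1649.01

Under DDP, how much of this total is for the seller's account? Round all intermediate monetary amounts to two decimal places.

Seller's account: AUD 113311.40

DDP: the seller bears all costs including import duty.
Seller's account: goods 95206.86 + inland to port 509.26 + origin terminal 293.66 + freight 7568.29 + insurance 631.52 + destination terminal 528.29 + brokerage 420.97 + duty 6503.54 + delivery 1649.01 = 113311.40
Buyer's account: 0.00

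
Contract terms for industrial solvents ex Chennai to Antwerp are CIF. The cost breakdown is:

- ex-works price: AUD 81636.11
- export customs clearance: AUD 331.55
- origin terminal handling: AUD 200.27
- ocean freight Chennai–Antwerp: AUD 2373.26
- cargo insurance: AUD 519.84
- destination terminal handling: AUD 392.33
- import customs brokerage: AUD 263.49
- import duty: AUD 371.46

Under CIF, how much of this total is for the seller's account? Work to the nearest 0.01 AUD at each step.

Seller's account: AUD 85061.03

CIF: the seller pays costs through ocean freight and marine insurance to the destination port.
Seller's account: goods 81636.11 + export clearance 331.55 + origin terminal 200.27 + freight 2373.26 + insurance 519.84 = 85061.03
Buyer's account: destination terminal 392.33 + brokerage 263.49 + duty 371.46 = 1027.28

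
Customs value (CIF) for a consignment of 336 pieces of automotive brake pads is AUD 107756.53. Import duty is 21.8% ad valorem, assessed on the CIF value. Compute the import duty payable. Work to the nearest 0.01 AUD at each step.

Import duty = 107756.53 × 21.8% = 23490.92

Import duty: AUD 23490.92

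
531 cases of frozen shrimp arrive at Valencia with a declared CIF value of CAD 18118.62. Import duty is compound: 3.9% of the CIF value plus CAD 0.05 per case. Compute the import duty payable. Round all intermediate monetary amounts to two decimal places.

Import duty: CAD 733.18

Ad valorem component: 18118.62 × 3.9% = 706.63
Specific component: 531 × 0.05 = 26.55
Import duty = 706.63 + 26.55 = 733.18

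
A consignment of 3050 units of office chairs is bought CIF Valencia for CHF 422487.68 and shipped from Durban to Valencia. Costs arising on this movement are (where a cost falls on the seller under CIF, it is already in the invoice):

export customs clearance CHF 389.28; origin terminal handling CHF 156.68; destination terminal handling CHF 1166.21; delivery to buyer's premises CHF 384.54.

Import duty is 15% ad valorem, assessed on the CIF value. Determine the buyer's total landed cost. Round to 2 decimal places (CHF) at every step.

CIF: the seller pays costs through ocean freight and marine insurance to the destination port.
Already in the invoice (seller's account under CIF): export clearance, origin terminal — exclude.
The CIF price already equals the CIF value: 422487.68
Import duty = 422487.68 × 15% = 63373.15
Buyer bears: destination terminal 1166.21 + delivery 384.54 + duty 63373.15 = 64923.90
Landed cost = invoice 422487.68 + 64923.90 = 487411.58

Total landed cost: CHF 487411.58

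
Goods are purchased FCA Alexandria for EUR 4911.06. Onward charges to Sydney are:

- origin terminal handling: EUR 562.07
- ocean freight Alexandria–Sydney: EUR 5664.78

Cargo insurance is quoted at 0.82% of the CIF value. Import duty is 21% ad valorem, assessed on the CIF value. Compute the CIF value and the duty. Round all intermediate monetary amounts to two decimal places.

Let C be the CIF value. C = FCA price + pre-shipment costs + freight + 0.82% × C
C − 0.82% × C = 4911.06 + 562.07 + 5664.78
0.9918 × C = 11137.91
C = 11137.91 / 0.9918 = 11230.00
Insurance premium = 0.82% × 11230.00 = 92.09
Import duty = 11230.00 × 21% = 2358.30

CIF value: EUR 11230.00; import duty: EUR 2358.30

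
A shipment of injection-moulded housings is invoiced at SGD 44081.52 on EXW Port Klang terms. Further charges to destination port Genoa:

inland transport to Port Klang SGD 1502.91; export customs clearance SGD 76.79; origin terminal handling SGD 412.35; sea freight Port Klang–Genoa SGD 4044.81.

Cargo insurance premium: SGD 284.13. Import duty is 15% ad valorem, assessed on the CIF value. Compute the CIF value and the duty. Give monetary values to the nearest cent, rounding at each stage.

CIF = EXW price + pre-shipment costs + freight + insurance
CIF = 44081.52 + 1502.91 + 76.79 + 412.35 + 4044.81 + 284.13 = 50402.51
Import duty = 50402.51 × 15% = 7560.38

CIF value: SGD 50402.51; import duty: SGD 7560.38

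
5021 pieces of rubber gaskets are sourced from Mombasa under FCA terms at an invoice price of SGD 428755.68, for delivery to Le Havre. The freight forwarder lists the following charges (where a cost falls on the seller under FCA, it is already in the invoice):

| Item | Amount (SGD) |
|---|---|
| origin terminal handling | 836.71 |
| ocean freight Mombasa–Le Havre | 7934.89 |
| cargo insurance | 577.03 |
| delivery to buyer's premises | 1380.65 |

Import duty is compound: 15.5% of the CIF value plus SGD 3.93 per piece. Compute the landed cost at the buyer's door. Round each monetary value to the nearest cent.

FCA: the seller delivers export-cleared goods to the carrier; the buyer bears costs from that point.
CIF value = FCA price + origin terminal + freight + insurance = 428755.68 + 836.71 + 7934.89 + 577.03 = 438104.31
Ad valorem component: 438104.31 × 15.5% = 67906.17
Specific component: 5021 × 3.93 = 19732.53
Import duty = 67906.17 + 19732.53 = 87638.70
Buyer bears: origin terminal 836.71 + freight 7934.89 + insurance 577.03 + delivery 1380.65 + duty 87638.70 = 98367.98
Landed cost = invoice 428755.68 + 98367.98 = 527123.66

Total landed cost: SGD 527123.66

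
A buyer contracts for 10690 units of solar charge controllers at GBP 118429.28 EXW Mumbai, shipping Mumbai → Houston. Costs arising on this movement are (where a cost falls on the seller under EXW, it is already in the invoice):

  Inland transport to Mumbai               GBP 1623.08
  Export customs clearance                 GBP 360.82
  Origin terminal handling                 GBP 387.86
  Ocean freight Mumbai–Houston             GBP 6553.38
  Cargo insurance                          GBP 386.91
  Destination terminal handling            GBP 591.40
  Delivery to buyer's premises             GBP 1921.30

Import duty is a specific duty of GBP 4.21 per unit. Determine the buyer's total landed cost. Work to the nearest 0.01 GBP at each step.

Total landed cost: GBP 175258.93

EXW: the seller makes goods available at their premises; the buyer bears all onward costs.
CIF value = EXW price + inland to port + export clearance + origin terminal + freight + insurance = 118429.28 + 1623.08 + 360.82 + 387.86 + 6553.38 + 386.91 = 127741.33
Import duty = 10690 × 4.21 = 45004.90
Buyer bears: inland to port 1623.08 + export clearance 360.82 + origin terminal 387.86 + freight 6553.38 + insurance 386.91 + destination terminal 591.40 + delivery 1921.30 + duty 45004.90 = 56829.65
Landed cost = invoice 118429.28 + 56829.65 = 175258.93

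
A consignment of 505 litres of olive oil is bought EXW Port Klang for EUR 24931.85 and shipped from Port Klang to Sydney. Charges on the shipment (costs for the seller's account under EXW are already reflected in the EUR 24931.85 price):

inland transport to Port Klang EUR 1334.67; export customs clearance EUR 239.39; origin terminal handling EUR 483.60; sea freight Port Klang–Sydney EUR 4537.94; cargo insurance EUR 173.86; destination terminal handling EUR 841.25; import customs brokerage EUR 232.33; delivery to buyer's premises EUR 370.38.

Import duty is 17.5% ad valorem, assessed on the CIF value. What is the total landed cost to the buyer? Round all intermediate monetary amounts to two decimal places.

Total landed cost: EUR 38693.00

EXW: the seller makes goods available at their premises; the buyer bears all onward costs.
CIF value = EXW price + inland to port + export clearance + origin terminal + freight + insurance = 24931.85 + 1334.67 + 239.39 + 483.60 + 4537.94 + 173.86 = 31701.31
Import duty = 31701.31 × 17.5% = 5547.73
Buyer bears: inland to port 1334.67 + export clearance 239.39 + origin terminal 483.60 + freight 4537.94 + insurance 173.86 + destination terminal 841.25 + brokerage 232.33 + delivery 370.38 + duty 5547.73 = 13761.15
Landed cost = invoice 24931.85 + 13761.15 = 38693.00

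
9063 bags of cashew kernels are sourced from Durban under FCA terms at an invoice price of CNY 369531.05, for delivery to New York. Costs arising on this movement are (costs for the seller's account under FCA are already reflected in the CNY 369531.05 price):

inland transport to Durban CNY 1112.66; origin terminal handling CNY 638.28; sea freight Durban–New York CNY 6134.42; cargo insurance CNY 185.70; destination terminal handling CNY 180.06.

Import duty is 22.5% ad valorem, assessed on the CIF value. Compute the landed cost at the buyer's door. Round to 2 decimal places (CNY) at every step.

Total landed cost: CNY 461379.64

FCA: the seller delivers export-cleared goods to the carrier; the buyer bears costs from that point.
Already in the invoice (seller's account under FCA): inland to port — exclude.
CIF value = FCA price + origin terminal + freight + insurance = 369531.05 + 638.28 + 6134.42 + 185.70 = 376489.45
Import duty = 376489.45 × 22.5% = 84710.13
Buyer bears: origin terminal 638.28 + freight 6134.42 + insurance 185.70 + destination terminal 180.06 + duty 84710.13 = 91848.59
Landed cost = invoice 369531.05 + 91848.59 = 461379.64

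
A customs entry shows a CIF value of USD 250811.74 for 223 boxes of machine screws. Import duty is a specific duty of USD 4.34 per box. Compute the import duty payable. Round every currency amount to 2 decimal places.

Import duty: USD 967.82

Import duty = 223 × 4.34 = 967.82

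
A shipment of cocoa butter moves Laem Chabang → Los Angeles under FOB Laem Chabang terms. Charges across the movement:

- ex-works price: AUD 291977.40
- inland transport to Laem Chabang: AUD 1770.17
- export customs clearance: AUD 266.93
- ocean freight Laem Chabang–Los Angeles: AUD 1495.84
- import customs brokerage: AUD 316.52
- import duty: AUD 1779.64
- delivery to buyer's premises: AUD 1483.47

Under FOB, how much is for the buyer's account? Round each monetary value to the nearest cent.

FOB: the seller bears costs until goods are on board at the origin port; the buyer bears freight, insurance and all costs thereafter.
Seller's account: goods 291977.40 + inland to port 1770.17 + export clearance 266.93 = 294014.50
Buyer's account: freight 1495.84 + brokerage 316.52 + duty 1779.64 + delivery 1483.47 = 5075.47

Buyer's account: AUD 5075.47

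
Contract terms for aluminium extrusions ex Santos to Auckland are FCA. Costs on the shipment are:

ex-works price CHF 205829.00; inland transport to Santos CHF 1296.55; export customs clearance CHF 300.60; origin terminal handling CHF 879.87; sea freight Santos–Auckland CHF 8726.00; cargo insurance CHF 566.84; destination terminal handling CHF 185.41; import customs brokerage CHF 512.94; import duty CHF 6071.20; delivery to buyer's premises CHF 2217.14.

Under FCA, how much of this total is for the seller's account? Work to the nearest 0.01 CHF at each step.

Seller's account: CHF 207426.15

FCA: the seller delivers export-cleared goods to the carrier; the buyer bears costs from that point.
Seller's account: goods 205829.00 + inland to port 1296.55 + export clearance 300.60 = 207426.15
Buyer's account: origin terminal 879.87 + freight 8726.00 + insurance 566.84 + destination terminal 185.41 + brokerage 512.94 + duty 6071.20 + delivery 2217.14 = 19159.40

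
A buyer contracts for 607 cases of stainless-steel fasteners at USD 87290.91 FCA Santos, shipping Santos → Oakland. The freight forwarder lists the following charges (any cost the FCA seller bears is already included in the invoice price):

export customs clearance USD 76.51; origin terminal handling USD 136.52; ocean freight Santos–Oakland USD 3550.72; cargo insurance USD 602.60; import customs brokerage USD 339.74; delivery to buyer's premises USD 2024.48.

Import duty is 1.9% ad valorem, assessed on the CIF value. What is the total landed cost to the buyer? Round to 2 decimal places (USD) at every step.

Total landed cost: USD 95685.00

FCA: the seller delivers export-cleared goods to the carrier; the buyer bears costs from that point.
Already in the invoice (seller's account under FCA): export clearance — exclude.
CIF value = FCA price + origin terminal + freight + insurance = 87290.91 + 136.52 + 3550.72 + 602.60 = 91580.75
Import duty = 91580.75 × 1.9% = 1740.03
Buyer bears: origin terminal 136.52 + freight 3550.72 + insurance 602.60 + brokerage 339.74 + delivery 2024.48 + duty 1740.03 = 8394.09
Landed cost = invoice 87290.91 + 8394.09 = 95685.00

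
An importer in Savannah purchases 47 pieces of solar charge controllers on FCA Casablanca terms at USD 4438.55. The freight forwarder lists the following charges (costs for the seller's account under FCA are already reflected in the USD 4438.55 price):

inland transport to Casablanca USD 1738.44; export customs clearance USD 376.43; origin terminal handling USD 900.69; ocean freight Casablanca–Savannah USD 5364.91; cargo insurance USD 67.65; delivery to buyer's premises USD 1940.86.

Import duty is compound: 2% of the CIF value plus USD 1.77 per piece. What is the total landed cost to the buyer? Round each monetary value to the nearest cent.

Total landed cost: USD 13011.29

FCA: the seller delivers export-cleared goods to the carrier; the buyer bears costs from that point.
Already in the invoice (seller's account under FCA): inland to port, export clearance — exclude.
CIF value = FCA price + origin terminal + freight + insurance = 4438.55 + 900.69 + 5364.91 + 67.65 = 10771.80
Ad valorem component: 10771.80 × 2% = 215.44
Specific component: 47 × 1.77 = 83.19
Import duty = 215.44 + 83.19 = 298.63
Buyer bears: origin terminal 900.69 + freight 5364.91 + insurance 67.65 + delivery 1940.86 + duty 298.63 = 8572.74
Landed cost = invoice 4438.55 + 8572.74 = 13011.29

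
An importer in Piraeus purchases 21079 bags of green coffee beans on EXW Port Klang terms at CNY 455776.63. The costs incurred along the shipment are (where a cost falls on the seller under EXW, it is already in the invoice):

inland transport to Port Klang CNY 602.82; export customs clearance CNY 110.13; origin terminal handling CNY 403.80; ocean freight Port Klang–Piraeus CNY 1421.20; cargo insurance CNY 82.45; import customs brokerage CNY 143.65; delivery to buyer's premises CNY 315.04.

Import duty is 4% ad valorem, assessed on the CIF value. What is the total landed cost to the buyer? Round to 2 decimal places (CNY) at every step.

EXW: the seller makes goods available at their premises; the buyer bears all onward costs.
CIF value = EXW price + inland to port + export clearance + origin terminal + freight + insurance = 455776.63 + 602.82 + 110.13 + 403.80 + 1421.20 + 82.45 = 458397.03
Import duty = 458397.03 × 4% = 18335.88
Buyer bears: inland to port 602.82 + export clearance 110.13 + origin terminal 403.80 + freight 1421.20 + insurance 82.45 + brokerage 143.65 + delivery 315.04 + duty 18335.88 = 21414.97
Landed cost = invoice 455776.63 + 21414.97 = 477191.60

Total landed cost: CNY 477191.60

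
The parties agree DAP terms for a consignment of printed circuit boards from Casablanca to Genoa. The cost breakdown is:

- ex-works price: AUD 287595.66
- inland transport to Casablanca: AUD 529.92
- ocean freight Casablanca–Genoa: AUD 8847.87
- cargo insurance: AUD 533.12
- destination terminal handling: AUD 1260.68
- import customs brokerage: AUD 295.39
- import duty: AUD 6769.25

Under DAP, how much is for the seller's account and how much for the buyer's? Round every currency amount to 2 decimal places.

DAP: the seller bears all costs to the named destination except import duty and clearance.
Seller's account: goods 287595.66 + inland to port 529.92 + freight 8847.87 + insurance 533.12 + destination terminal 1260.68 = 298767.25
Buyer's account: brokerage 295.39 + duty 6769.25 = 7064.64

Seller: AUD 298767.25; buyer: AUD 7064.64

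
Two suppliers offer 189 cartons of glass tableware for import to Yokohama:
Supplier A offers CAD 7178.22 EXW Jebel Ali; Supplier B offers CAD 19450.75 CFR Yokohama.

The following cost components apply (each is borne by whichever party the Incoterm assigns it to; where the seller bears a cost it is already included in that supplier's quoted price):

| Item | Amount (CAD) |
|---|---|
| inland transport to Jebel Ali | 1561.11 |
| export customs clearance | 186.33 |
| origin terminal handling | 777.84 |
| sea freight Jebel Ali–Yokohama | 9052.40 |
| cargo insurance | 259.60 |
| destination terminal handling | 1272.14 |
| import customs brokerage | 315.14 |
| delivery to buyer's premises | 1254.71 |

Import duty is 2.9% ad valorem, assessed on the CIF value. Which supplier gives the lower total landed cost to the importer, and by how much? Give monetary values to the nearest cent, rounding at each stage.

Supplier A (EXW):
CIF value = EXW price + inland to port + export clearance + origin terminal + freight + insurance = 7178.22 + 1561.11 + 186.33 + 777.84 + 9052.40 + 259.60 = 19015.50
Import duty = 19015.50 × 2.9% = 551.45
Buyer bears (A): 1561.11 + 186.33 + 777.84 + 9052.40 + 259.60 + 1272.14 + 315.14 + 1254.71 = 14679.27
Landed cost (A) = invoice 7178.22 + 14679.27 + duty 551.45 = 22408.94
Supplier B (CFR):
CIF value = CFR price + insurance = 19450.75 + 259.60 = 19710.35
Import duty = 19710.35 × 2.9% = 571.60
Buyer bears (B): 259.60 + 1272.14 + 315.14 + 1254.71 = 3101.59
Landed cost (B) = invoice 19450.75 + 3101.59 + duty 571.60 = 23123.94
Difference = |22408.94 − 23123.94| = 715.00

Supplier A is cheaper by CAD 715.00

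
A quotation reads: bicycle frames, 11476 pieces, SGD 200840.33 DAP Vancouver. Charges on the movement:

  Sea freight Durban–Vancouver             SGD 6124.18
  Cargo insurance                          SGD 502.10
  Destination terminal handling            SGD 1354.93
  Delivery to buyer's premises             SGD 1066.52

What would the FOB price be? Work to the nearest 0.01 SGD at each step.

FOB price: SGD 191792.60

From DAP to FOB, the seller no longer bears: freight, insurance, destination terminal, delivery.
FOB price = 200840.33 − 6124.18 − 502.10 − 1354.93 − 1066.52 = 191792.60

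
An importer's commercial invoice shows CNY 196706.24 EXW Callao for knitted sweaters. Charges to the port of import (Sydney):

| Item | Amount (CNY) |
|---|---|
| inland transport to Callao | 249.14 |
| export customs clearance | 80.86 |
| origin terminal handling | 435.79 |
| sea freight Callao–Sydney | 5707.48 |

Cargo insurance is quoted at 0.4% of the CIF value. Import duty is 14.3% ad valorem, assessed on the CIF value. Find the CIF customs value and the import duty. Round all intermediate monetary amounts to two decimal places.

Let C be the CIF value. C = EXW price + pre-shipment costs + freight + 0.4% × C
C − 0.4% × C = 196706.24 + 249.14 + 80.86 + 435.79 + 5707.48
0.996 × C = 203179.51
C = 203179.51 / 0.996 = 203995.49
Insurance premium = 0.4% × 203995.49 = 815.98
Import duty = 203995.49 × 14.3% = 29171.36

CIF value: CNY 203995.49; import duty: CNY 29171.36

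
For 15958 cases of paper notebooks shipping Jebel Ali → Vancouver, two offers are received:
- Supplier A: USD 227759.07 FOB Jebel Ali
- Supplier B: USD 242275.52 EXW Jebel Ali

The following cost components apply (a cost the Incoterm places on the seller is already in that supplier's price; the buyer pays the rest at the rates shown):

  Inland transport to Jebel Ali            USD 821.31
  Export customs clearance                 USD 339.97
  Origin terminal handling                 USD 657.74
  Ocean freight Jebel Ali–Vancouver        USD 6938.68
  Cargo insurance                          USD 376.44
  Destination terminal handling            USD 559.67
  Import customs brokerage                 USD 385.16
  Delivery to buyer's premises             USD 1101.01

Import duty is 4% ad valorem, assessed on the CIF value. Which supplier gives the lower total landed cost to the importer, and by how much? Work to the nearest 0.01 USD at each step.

Supplier A is cheaper by USD 16988.89

Supplier A (FOB):
CIF value = FOB price + freight + insurance = 227759.07 + 6938.68 + 376.44 = 235074.19
Import duty = 235074.19 × 4% = 9402.97
Buyer bears (A): 6938.68 + 376.44 + 559.67 + 385.16 + 1101.01 = 9360.96
Landed cost (A) = invoice 227759.07 + 9360.96 + duty 9402.97 = 246523.00
Supplier B (EXW):
CIF value = EXW price + inland to port + export clearance + origin terminal + freight + insurance = 242275.52 + 821.31 + 339.97 + 657.74 + 6938.68 + 376.44 = 251409.66
Import duty = 251409.66 × 4% = 10056.39
Buyer bears (B): 821.31 + 339.97 + 657.74 + 6938.68 + 376.44 + 559.67 + 385.16 + 1101.01 = 11179.98
Landed cost (B) = invoice 242275.52 + 11179.98 + duty 10056.39 = 263511.89
Difference = |246523.00 − 263511.89| = 16988.89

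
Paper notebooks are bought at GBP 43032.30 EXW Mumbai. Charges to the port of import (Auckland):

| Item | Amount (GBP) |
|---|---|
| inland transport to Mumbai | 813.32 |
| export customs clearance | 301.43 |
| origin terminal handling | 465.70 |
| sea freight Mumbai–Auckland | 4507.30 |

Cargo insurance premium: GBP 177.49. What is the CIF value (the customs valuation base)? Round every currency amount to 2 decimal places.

CIF value: GBP 49297.54

CIF = EXW price + pre-shipment costs + freight + insurance
CIF = 43032.30 + 813.32 + 301.43 + 465.70 + 4507.30 + 177.49 = 49297.54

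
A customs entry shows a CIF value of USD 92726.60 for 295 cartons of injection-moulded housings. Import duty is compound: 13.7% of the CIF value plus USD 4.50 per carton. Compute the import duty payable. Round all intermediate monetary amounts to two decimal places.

Ad valorem component: 92726.60 × 13.7% = 12703.54
Specific component: 295 × 4.50 = 1327.50
Import duty = 12703.54 + 1327.50 = 14031.04

Import duty: USD 14031.04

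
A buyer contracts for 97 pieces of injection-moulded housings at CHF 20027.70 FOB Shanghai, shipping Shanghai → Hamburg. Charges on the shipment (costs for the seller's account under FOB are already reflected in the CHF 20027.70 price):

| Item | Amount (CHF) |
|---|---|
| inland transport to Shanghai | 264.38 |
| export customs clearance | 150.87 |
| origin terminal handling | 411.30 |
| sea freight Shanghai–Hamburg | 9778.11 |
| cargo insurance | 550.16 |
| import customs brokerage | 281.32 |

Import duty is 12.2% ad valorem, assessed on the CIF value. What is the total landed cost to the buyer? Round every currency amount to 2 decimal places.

Total landed cost: CHF 34340.72

FOB: the seller bears costs until goods are on board at the origin port; the buyer bears freight, insurance and all costs thereafter.
Already in the invoice (seller's account under FOB): inland to port, export clearance, origin terminal — exclude.
CIF value = FOB price + freight + insurance = 20027.70 + 9778.11 + 550.16 = 30355.97
Import duty = 30355.97 × 12.2% = 3703.43
Buyer bears: freight 9778.11 + insurance 550.16 + brokerage 281.32 + duty 3703.43 = 14313.02
Landed cost = invoice 20027.70 + 14313.02 = 34340.72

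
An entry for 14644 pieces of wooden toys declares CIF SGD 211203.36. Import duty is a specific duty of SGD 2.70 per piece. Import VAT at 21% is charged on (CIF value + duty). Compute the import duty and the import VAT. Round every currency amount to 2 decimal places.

Import duty = 14644 × 2.70 = 39538.80
VAT base = CIF + duty = 211203.36 + 39538.80 = 250742.16
Import VAT = 250742.16 × 21% = 52655.85

Import duty: SGD 39538.80; import VAT: SGD 52655.85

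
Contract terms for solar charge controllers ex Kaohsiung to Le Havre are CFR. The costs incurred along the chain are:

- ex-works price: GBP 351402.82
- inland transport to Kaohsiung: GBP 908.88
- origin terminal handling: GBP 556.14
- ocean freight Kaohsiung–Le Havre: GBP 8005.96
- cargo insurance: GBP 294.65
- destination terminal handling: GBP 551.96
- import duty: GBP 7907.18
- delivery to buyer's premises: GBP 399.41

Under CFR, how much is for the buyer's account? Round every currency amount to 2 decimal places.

CFR: the seller pays costs through ocean freight to the destination port, but not insurance.
Seller's account: goods 351402.82 + inland to port 908.88 + origin terminal 556.14 + freight 8005.96 = 360873.80
Buyer's account: insurance 294.65 + destination terminal 551.96 + duty 7907.18 + delivery 399.41 = 9153.20

Buyer's account: GBP 9153.20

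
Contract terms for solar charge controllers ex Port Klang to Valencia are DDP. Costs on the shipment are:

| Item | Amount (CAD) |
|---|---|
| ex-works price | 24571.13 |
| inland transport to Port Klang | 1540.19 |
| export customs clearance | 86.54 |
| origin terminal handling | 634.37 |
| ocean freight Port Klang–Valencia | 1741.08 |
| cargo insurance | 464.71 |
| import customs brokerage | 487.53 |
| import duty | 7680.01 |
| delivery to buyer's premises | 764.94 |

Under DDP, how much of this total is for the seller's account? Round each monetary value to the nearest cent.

Seller's account: CAD 37970.50

DDP: the seller bears all costs including import duty.
Seller's account: goods 24571.13 + inland to port 1540.19 + export clearance 86.54 + origin terminal 634.37 + freight 1741.08 + insurance 464.71 + brokerage 487.53 + duty 7680.01 + delivery 764.94 = 37970.50
Buyer's account: 0.00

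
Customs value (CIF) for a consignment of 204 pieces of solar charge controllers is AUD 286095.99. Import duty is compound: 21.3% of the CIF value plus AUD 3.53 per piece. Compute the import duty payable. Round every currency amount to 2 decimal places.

Import duty: AUD 61658.57

Ad valorem component: 286095.99 × 21.3% = 60938.45
Specific component: 204 × 3.53 = 720.12
Import duty = 60938.45 + 720.12 = 61658.57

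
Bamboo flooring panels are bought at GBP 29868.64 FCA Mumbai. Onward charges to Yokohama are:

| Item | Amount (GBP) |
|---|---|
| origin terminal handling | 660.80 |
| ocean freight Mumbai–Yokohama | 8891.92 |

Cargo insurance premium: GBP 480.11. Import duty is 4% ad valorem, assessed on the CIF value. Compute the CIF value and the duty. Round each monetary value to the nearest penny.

CIF = FCA price + pre-shipment costs + freight + insurance
CIF = 29868.64 + 660.80 + 8891.92 + 480.11 = 39901.47
Import duty = 39901.47 × 4% = 1596.06

CIF value: GBP 39901.47; import duty: GBP 1596.06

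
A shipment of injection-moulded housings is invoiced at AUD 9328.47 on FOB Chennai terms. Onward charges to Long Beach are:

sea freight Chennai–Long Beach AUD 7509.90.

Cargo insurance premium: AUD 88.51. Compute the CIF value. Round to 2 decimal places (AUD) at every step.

CIF = FOB price + freight + insurance
CIF = 9328.47 + 7509.90 + 88.51 = 16926.88

CIF value: AUD 16926.88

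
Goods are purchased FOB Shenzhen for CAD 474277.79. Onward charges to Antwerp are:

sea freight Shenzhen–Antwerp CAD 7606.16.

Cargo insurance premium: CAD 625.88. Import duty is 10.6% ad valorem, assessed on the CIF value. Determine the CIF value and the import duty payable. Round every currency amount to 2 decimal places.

CIF = FOB price + freight + insurance
CIF = 474277.79 + 7606.16 + 625.88 = 482509.83
Import duty = 482509.83 × 10.6% = 51146.04

CIF value: CAD 482509.83; import duty: CAD 51146.04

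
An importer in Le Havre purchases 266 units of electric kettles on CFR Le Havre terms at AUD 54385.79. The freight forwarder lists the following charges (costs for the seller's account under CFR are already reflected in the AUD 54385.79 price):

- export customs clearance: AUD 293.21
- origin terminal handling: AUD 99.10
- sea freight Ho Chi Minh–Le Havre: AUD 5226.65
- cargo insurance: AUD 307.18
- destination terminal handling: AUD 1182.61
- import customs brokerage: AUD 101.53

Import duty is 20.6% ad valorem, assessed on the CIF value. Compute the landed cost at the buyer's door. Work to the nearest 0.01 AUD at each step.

CFR: the seller pays costs through ocean freight to the destination port, but not insurance.
Already in the invoice (seller's account under CFR): export clearance, origin terminal, freight — exclude.
CIF value = CFR price + insurance = 54385.79 + 307.18 = 54692.97
Import duty = 54692.97 × 20.6% = 11266.75
Buyer bears: insurance 307.18 + destination terminal 1182.61 + brokerage 101.53 + duty 11266.75 = 12858.07
Landed cost = invoice 54385.79 + 12858.07 = 67243.86

Total landed cost: AUD 67243.86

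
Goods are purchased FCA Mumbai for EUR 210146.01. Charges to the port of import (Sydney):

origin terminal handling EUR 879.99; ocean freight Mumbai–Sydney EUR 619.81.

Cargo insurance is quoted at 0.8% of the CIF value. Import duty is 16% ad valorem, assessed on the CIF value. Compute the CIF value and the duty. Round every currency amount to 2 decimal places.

CIF value: EUR 213352.63; import duty: EUR 34136.42

Let C be the CIF value. C = FCA price + pre-shipment costs + freight + 0.8% × C
C − 0.8% × C = 210146.01 + 879.99 + 619.81
0.992 × C = 211645.81
C = 211645.81 / 0.992 = 213352.63
Insurance premium = 0.8% × 213352.63 = 1706.82
Import duty = 213352.63 × 16% = 34136.42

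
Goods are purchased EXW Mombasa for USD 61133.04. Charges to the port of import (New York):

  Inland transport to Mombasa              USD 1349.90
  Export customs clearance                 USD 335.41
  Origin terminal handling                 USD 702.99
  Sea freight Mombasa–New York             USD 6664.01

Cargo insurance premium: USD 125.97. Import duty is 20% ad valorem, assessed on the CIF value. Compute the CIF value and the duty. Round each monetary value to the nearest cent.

CIF value: USD 70311.32; import duty: USD 14062.26

CIF = EXW price + pre-shipment costs + freight + insurance
CIF = 61133.04 + 1349.90 + 335.41 + 702.99 + 6664.01 + 125.97 = 70311.32
Import duty = 70311.32 × 20% = 14062.26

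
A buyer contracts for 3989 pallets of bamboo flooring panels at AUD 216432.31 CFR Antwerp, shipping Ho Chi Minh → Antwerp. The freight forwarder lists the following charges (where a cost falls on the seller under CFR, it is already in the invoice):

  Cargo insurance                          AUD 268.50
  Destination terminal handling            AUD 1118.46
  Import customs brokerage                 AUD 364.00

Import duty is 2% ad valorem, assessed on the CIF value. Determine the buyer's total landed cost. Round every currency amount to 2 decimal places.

CFR: the seller pays costs through ocean freight to the destination port, but not insurance.
CIF value = CFR price + insurance = 216432.31 + 268.50 = 216700.81
Import duty = 216700.81 × 2% = 4334.02
Buyer bears: insurance 268.50 + destination terminal 1118.46 + brokerage 364.00 + duty 4334.02 = 6084.98
Landed cost = invoice 216432.31 + 6084.98 = 222517.29

Total landed cost: AUD 222517.29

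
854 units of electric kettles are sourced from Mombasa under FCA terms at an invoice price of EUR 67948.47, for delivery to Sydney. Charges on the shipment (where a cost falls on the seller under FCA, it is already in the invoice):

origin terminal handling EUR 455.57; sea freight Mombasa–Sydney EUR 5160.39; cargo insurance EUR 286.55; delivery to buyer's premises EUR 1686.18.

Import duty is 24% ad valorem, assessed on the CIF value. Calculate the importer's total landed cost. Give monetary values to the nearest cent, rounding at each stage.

Total landed cost: EUR 93261.40

FCA: the seller delivers export-cleared goods to the carrier; the buyer bears costs from that point.
CIF value = FCA price + origin terminal + freight + insurance = 67948.47 + 455.57 + 5160.39 + 286.55 = 73850.98
Import duty = 73850.98 × 24% = 17724.24
Buyer bears: origin terminal 455.57 + freight 5160.39 + insurance 286.55 + delivery 1686.18 + duty 17724.24 = 25312.93
Landed cost = invoice 67948.47 + 25312.93 = 93261.40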